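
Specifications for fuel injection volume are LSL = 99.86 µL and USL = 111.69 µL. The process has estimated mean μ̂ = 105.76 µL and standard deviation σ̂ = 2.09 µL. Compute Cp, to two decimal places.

0.94

Cp = (USL − LSL) / (6σ̂) = (111.69 − 99.86) / (6 × 2.09) = 11.8300 / 12.5400 = 0.9434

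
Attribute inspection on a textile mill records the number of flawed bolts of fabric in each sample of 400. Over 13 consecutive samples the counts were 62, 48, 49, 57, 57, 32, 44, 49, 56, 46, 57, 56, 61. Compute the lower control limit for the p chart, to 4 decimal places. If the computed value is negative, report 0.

0.0792

p̄ = Σdᵢ / (k·n) = 674 / (13 × 400) = 0.12962
LCL = p̄ − 3·√(p̄(1−p̄)/n) = 0.12962 − 3 × 0.01679 = 0.07923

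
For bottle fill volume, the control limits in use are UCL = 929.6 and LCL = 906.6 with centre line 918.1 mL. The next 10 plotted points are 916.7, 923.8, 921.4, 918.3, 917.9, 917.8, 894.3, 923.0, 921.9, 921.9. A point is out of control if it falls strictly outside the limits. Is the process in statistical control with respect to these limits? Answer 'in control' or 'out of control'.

out of control

Compare each point to [906.6, 929.6]: sample 7 = 894.3 < LCL.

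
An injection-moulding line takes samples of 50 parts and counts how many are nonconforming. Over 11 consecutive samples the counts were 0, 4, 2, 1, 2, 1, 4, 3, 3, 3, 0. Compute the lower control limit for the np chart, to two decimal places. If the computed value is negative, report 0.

p̄ = Σdᵢ / (k·n) = 23 / (11 × 50) = 0.04182
LCL = np̄ − 3·√(np̄(1−p̄)) = 2.0909 − 3 × 1.4154 = -2.1554 → 0 (negative, so LCL = 0)

0.00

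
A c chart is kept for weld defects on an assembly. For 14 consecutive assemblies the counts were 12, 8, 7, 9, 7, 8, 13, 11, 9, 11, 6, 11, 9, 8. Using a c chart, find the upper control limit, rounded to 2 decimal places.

c̄ = (12 + 8 + 7 + 9 + 7 + 8 + 13 + 11 + 9 + 11 + 6 + 11 + 9 + 8) / 14 = 129 / 14 = 9.2143
UCL = c̄ + 3√c̄ = 9.2143 + 3 × √9.2143 = 9.2143 + 3 × 3.0355 = 18.3208

18.32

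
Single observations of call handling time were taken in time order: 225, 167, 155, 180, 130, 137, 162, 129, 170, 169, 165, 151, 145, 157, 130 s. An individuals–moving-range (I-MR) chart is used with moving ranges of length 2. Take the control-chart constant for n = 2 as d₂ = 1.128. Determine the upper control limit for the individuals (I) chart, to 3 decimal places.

X̄ = (225 + 167 + 155 + 180 + 130 + 137 + 162 + 129 + 170 + 169 + 165 + 151 + 145 + 157 + 130) / 15 = 158.1333
Moving ranges: 58, 12, 25, 50, 7, 25, 33, 41, 1, 4, 14, 6, 12, 27; M̄R̄ = 315.0000 / 14 = 22.5000
UCL = X̄ + 3·M̄R̄/d₂ = 158.1333 + 3 × 22.5000 / 1.128 = 217.9738

217.974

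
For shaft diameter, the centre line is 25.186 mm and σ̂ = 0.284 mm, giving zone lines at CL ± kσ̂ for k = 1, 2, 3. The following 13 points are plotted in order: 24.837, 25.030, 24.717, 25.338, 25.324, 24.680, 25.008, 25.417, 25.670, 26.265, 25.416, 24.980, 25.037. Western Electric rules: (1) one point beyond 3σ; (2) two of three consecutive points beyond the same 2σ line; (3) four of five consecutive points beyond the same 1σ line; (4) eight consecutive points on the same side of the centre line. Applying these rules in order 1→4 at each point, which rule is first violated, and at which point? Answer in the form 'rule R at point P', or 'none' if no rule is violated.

Zone of each point (C = within 1σ̂, B = 1σ̂–2σ̂, A = 2σ̂–3σ̂, * = beyond 3σ̂; sign = side of CL): 1:-B, 2:-C, 3:-B, 4:+C, 5:+C, 6:-B, 7:-C, 8:+C, 9:+B, 10:+*, 11:+C, 12:-C, 13:-C
Rule 1 (one point beyond the 3σ limits) is satisfied at point 10.

rule 1 at point 10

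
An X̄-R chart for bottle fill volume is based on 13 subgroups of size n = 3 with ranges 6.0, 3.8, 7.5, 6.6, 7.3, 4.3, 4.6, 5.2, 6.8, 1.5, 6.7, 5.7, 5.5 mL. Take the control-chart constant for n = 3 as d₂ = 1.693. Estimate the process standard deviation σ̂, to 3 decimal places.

R̄ = (6.0 + 3.8 + 7.5 + 6.6 + 7.3 + 4.3 + 4.6 + 5.2 + 6.8 + 1.5 + 6.7 + 5.7 + 5.5) / 13 = 5.5000
σ̂ = R̄ / d₂ = 5.5000 / 1.693 = 3.2487

3.249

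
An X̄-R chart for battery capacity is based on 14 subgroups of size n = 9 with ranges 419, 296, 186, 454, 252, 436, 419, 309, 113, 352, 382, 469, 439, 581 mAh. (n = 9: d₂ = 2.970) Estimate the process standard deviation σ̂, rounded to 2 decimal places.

R̄ = (419 + 296 + 186 + 454 + 252 + 436 + 419 + 309 + 113 + 352 + 382 + 469 + 439 + 581) / 14 = 364.7857
σ̂ = R̄ / d₂ = 364.7857 / 2.970 = 122.8235

122.82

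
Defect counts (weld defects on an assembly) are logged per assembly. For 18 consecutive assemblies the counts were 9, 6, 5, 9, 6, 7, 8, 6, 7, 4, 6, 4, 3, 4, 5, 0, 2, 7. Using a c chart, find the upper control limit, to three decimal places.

12.444

c̄ = (9 + 6 + 5 + 9 + 6 + 7 + 8 + 6 + 7 + 4 + 6 + 4 + 3 + 4 + 5 + 0 + 2 + 7) / 18 = 98 / 18 = 5.4444
UCL = c̄ + 3√c̄ = 5.4444 + 3 × √5.4444 = 5.4444 + 3 × 2.3333 = 12.4444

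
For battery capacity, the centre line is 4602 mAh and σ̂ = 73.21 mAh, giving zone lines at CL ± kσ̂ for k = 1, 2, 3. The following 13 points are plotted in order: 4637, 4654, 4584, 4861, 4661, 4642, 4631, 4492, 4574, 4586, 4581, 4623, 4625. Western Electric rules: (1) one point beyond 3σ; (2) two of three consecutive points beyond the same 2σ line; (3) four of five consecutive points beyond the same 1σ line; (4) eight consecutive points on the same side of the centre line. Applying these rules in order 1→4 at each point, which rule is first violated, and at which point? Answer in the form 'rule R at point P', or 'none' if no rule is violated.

rule 1 at point 4

Zone of each point (C = within 1σ̂, B = 1σ̂–2σ̂, A = 2σ̂–3σ̂, * = beyond 3σ̂; sign = side of CL): 1:+C, 2:+C, 3:-C, 4:+*, 5:+C, 6:+C, 7:+C, 8:-B, 9:-C, 10:-C, 11:-C, 12:+C, 13:+C
Rule 1 (one point beyond the 3σ limits) is satisfied at point 4.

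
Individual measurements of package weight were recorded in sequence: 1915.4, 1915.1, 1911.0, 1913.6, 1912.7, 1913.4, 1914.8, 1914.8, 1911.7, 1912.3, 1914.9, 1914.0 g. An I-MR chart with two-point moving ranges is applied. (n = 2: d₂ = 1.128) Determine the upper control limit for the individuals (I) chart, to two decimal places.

X̄ = (1915.4 + 1915.1 + 1911.0 + 1913.6 + 1912.7 + 1913.4 + 1914.8 + 1914.8 + 1911.7 + 1912.3 + 1914.9 + 1914.0) / 12 = 1913.6417
Moving ranges: 0.3, 4.1, 2.6, 0.9, 0.7, 1.4, 0.0, 3.1, 0.6, 2.6, 0.9; M̄R̄ = 17.2000 / 11 = 1.5636
UCL = X̄ + 3·M̄R̄/d₂ = 1913.6417 + 3 × 1.5636 / 1.128 = 1917.8003

1917.80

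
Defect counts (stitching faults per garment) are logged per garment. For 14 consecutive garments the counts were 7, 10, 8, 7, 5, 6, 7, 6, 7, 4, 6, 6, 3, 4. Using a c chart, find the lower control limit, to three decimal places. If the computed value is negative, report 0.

0.000

c̄ = (7 + 10 + 8 + 7 + 5 + 6 + 7 + 6 + 7 + 4 + 6 + 6 + 3 + 4) / 14 = 86 / 14 = 6.1429
LCL = c̄ − 3√c̄ = 6.1429 − 3 × 2.4785 = -1.2926 → 0 (cannot be negative)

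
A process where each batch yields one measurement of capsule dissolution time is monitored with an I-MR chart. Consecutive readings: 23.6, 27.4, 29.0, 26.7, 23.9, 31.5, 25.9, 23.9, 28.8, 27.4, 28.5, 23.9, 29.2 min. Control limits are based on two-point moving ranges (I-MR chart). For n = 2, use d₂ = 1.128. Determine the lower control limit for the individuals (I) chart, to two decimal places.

X̄ = (23.6 + 27.4 + 29.0 + 26.7 + 23.9 + 31.5 + 25.9 + 23.9 + 28.8 + 27.4 + 28.5 + 23.9 + 29.2) / 13 = 26.9000
Moving ranges: 3.8, 1.6, 2.3, 2.8, 7.6, 5.6, 2.0, 4.9, 1.4, 1.1, 4.6, 5.3; M̄R̄ = 43.0000 / 12 = 3.5833
LCL = X̄ − 3·M̄R̄/d₂ = 26.9000 − 3 × 3.5833 / 1.128 = 17.3699

17.37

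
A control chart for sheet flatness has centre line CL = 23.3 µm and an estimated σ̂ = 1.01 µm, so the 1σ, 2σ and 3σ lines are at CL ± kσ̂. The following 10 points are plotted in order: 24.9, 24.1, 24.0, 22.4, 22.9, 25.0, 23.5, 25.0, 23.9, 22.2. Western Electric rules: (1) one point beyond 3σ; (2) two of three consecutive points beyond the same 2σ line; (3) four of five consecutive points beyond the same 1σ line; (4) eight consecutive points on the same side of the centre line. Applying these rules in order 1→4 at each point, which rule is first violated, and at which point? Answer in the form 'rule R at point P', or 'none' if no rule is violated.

none

Zone of each point (C = within 1σ̂, B = 1σ̂–2σ̂, A = 2σ̂–3σ̂, * = beyond 3σ̂; sign = side of CL): 1:+B, 2:+C, 3:+C, 4:-C, 5:-C, 6:+B, 7:+C, 8:+B, 9:+C, 10:-B
No rule fires across all 10 points.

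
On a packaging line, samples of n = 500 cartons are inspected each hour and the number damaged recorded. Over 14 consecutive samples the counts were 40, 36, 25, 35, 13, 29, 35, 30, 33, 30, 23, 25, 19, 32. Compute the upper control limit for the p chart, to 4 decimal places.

p̄ = Σdᵢ / (k·n) = 405 / (14 × 500) = 0.05786
UCL = p̄ + 3·√(p̄(1−p̄)/n) = 0.05786 + 3 × √(0.05786×0.94214/500) = 0.05786 + 3 × 0.01044 = 0.08918

0.0892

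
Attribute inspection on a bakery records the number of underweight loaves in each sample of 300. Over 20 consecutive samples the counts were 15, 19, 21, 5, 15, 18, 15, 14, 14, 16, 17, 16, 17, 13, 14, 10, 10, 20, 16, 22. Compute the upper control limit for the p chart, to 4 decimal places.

p̄ = Σdᵢ / (k·n) = 307 / (20 × 300) = 0.05117
UCL = p̄ + 3·√(p̄(1−p̄)/n) = 0.05117 + 3 × √(0.05117×0.94883/300) = 0.05117 + 3 × 0.01272 = 0.08933

0.0893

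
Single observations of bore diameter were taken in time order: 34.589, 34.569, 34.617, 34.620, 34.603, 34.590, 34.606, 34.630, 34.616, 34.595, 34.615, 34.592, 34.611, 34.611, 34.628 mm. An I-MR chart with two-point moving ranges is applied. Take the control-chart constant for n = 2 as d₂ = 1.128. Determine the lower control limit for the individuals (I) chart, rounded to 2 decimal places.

34.56

X̄ = (34.589 + 34.569 + 34.617 + 34.620 + 34.603 + 34.590 + 34.606 + 34.630 + 34.616 + 34.595 + 34.615 + 34.592 + 34.611 + 34.611 + 34.628) / 15 = 34.6061
Moving ranges: 0.020, 0.048, 0.003, 0.017, 0.013, 0.016, 0.024, 0.014, 0.021, 0.020, 0.023, 0.019, 0.000, 0.017; M̄R̄ = 0.2550 / 14 = 0.0182
LCL = X̄ − 3·M̄R̄/d₂ = 34.6061 − 3 × 0.0182 / 1.128 = 34.5577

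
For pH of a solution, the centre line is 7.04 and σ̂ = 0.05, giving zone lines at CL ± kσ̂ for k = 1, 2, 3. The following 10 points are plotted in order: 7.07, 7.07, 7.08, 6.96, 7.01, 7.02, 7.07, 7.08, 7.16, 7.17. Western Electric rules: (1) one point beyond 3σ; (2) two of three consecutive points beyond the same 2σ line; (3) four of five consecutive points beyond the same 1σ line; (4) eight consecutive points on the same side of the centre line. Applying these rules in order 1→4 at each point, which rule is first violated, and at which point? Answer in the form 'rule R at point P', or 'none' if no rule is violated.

Zone of each point (C = within 1σ̂, B = 1σ̂–2σ̂, A = 2σ̂–3σ̂, * = beyond 3σ̂; sign = side of CL): 1:+C, 2:+C, 3:+C, 4:-B, 5:-C, 6:-C, 7:+C, 8:+C, 9:+A, 10:+A
Rule 2 (two of three consecutive points beyond the same 2σ limit) is satisfied at point 10.

rule 2 at point 10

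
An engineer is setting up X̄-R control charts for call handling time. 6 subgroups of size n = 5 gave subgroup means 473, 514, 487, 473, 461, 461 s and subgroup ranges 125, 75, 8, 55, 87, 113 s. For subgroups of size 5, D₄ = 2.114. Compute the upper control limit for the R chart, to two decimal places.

R̄ = (125 + 75 + 8 + 55 + 87 + 113) / 6 = 463.0000 / 6 = 77.1667
UCL_R = D₄·R̄ = 2.114 × 77.1667 = 163.1303

163.13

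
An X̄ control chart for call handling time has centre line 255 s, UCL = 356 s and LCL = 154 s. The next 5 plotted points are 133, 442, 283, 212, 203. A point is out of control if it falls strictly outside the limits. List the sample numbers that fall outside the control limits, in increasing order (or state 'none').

Compare each point to [154, 356]: sample 1 = 133 < LCL; sample 2 = 442 > UCL.

1, 2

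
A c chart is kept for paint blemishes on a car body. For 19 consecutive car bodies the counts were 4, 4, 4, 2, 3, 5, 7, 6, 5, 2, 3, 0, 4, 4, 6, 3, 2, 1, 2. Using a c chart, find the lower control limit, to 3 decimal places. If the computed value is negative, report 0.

c̄ = (4 + 4 + 4 + 2 + 3 + 5 + 7 + 6 + 5 + 2 + 3 + 0 + 4 + 4 + 6 + 3 + 2 + 1 + 2) / 19 = 67 / 19 = 3.5263
LCL = c̄ − 3√c̄ = 3.5263 − 3 × 1.8778 = -2.1072 → 0 (cannot be negative)

0.000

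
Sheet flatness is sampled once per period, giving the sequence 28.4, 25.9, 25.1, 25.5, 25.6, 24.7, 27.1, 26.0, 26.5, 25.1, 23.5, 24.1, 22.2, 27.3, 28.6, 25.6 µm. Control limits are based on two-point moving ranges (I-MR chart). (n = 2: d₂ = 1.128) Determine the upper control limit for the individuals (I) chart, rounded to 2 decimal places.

X̄ = (28.4 + 25.9 + 25.1 + 25.5 + 25.6 + 24.7 + 27.1 + 26.0 + 26.5 + 25.1 + 23.5 + 24.1 + 22.2 + 27.3 + 28.6 + 25.6) / 16 = 25.7000
Moving ranges: 2.5, 0.8, 0.4, 0.1, 0.9, 2.4, 1.1, 0.5, 1.4, 1.6, 0.6, 1.9, 5.1, 1.3, 3.0; M̄R̄ = 23.6000 / 15 = 1.5733
UCL = X̄ + 3·M̄R̄/d₂ = 25.7000 + 3 × 1.5733 / 1.128 = 29.8844

29.88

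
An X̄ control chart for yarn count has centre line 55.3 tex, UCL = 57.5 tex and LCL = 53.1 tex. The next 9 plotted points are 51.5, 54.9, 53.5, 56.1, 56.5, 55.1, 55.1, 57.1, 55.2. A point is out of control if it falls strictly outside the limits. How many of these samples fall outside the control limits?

1

Compare each point to [53.1, 57.5]: sample 1 = 51.5 < LCL.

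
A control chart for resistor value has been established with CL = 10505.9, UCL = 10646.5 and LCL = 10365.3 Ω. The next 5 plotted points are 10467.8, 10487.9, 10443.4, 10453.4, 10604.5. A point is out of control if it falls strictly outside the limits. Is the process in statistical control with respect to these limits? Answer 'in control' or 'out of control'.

All 5 points lie within [10365.3, 10646.5].

in control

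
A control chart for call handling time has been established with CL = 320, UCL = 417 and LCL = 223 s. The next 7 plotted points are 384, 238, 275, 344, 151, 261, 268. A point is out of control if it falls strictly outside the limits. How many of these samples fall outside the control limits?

Compare each point to [223, 417]: sample 5 = 151 < LCL.

1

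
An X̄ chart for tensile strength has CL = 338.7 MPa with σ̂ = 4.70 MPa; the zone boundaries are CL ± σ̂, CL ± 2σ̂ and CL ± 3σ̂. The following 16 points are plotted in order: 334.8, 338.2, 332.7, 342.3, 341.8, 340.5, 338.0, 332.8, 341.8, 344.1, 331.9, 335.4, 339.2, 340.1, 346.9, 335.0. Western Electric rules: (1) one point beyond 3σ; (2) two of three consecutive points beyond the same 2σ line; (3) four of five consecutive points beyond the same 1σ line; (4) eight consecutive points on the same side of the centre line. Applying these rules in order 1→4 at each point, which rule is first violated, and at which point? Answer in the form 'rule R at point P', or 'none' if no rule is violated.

none

Zone of each point (C = within 1σ̂, B = 1σ̂–2σ̂, A = 2σ̂–3σ̂, * = beyond 3σ̂; sign = side of CL): 1:-C, 2:-C, 3:-B, 4:+C, 5:+C, 6:+C, 7:-C, 8:-B, 9:+C, 10:+B, 11:-B, 12:-C, 13:+C, 14:+C, 15:+B, 16:-C
No rule fires across all 16 points.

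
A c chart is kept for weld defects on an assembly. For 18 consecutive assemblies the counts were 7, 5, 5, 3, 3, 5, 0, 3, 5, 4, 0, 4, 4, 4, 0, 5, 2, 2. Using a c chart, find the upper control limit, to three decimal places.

c̄ = (7 + 5 + 5 + 3 + 3 + 5 + 0 + 3 + 5 + 4 + 0 + 4 + 4 + 4 + 0 + 5 + 2 + 2) / 18 = 61 / 18 = 3.3889
UCL = c̄ + 3√c̄ = 3.3889 + 3 × √3.3889 = 3.3889 + 3 × 1.8409 = 8.9116

8.912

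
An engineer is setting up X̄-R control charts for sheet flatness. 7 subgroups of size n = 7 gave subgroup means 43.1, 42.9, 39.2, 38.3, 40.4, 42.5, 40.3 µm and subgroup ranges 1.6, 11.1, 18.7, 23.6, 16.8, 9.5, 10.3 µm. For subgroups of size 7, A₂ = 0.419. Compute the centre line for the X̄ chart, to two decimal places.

X̄̄ = (43.1 + 42.9 + 39.2 + 38.3 + 40.4 + 42.5 + 40.3) / 7 = 286.7000 / 7 = 40.9571
CL = X̄̄ = 40.9571

40.96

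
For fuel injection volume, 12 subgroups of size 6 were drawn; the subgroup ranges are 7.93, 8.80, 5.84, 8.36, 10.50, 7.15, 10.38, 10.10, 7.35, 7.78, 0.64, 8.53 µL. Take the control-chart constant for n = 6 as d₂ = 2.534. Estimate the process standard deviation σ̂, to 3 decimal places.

3.070

R̄ = (7.93 + 8.80 + 5.84 + 8.36 + 10.50 + 7.15 + 10.38 + 10.10 + 7.35 + 7.78 + 0.64 + 8.53) / 12 = 7.7800
σ̂ = R̄ / d₂ = 7.7800 / 2.534 = 3.0702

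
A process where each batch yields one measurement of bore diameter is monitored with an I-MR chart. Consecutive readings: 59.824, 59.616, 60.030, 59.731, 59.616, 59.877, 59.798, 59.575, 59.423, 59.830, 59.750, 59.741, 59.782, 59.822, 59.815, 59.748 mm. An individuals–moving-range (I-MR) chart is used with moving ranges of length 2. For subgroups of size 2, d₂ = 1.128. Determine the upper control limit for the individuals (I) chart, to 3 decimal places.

X̄ = (59.824 + 59.616 + 60.030 + 59.731 + 59.616 + 59.877 + 59.798 + 59.575 + 59.423 + 59.830 + 59.750 + 59.741 + 59.782 + 59.822 + 59.815 + 59.748) / 16 = 59.7486
Moving ranges: 0.208, 0.414, 0.299, 0.115, 0.261, 0.079, 0.223, 0.152, 0.407, 0.080, 0.009, 0.041, 0.040, 0.007, 0.067; M̄R̄ = 2.4020 / 15 = 0.1601
UCL = X̄ + 3·M̄R̄/d₂ = 59.7486 + 3 × 0.1601 / 1.128 = 60.1745

60.175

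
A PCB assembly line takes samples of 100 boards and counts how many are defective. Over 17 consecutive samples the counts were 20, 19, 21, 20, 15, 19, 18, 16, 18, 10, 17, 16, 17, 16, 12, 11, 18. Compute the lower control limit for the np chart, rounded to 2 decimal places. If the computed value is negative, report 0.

p̄ = Σdᵢ / (k·n) = 283 / (17 × 100) = 0.16647
LCL = np̄ − 3·√(np̄(1−p̄)) = 16.6471 − 3 × 3.7250 = 5.4720

5.47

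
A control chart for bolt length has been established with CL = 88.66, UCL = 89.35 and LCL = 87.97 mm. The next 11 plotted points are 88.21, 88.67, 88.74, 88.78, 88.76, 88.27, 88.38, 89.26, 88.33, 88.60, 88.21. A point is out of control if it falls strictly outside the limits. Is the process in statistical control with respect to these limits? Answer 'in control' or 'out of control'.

All 11 points lie within [87.97, 89.35].

in control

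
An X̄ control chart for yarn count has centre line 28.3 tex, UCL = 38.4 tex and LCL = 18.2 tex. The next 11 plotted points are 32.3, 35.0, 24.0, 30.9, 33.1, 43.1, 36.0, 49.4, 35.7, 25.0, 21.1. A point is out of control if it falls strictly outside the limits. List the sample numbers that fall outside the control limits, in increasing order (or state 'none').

Compare each point to [18.2, 38.4]: sample 6 = 43.1 > UCL; sample 8 = 49.4 > UCL.

6, 8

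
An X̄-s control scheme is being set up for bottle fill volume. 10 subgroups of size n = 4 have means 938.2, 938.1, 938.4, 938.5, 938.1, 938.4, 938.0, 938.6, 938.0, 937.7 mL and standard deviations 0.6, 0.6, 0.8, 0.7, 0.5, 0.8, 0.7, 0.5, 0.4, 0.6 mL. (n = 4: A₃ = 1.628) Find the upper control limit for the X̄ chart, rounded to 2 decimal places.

X̄̄ = (938.2 + 938.1 + 938.4 + 938.5 + 938.1 + 938.4 + 938.0 + 938.6 + 938.0 + 937.7) / 10 = 938.2000
s̄ = (0.6 + 0.6 + 0.8 + 0.7 + 0.5 + 0.8 + 0.7 + 0.5 + 0.4 + 0.6) / 10 = 0.6200
UCL = X̄̄ + A₃·s̄ = 938.2000 + 1.628 × 0.6200 = 939.2094

939.21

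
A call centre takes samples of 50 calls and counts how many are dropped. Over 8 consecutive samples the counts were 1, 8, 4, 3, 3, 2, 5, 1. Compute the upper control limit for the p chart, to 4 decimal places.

p̄ = Σdᵢ / (k·n) = 27 / (8 × 50) = 0.06750
UCL = p̄ + 3·√(p̄(1−p̄)/n) = 0.06750 + 3 × √(0.06750×0.93250/50) = 0.06750 + 3 × 0.03548 = 0.17394

0.1739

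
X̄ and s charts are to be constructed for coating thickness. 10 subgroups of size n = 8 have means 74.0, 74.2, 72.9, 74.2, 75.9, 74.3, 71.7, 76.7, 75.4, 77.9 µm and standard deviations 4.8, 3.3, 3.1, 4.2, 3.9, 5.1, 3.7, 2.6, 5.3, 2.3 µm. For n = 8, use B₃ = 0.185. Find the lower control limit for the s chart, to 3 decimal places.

s̄ = (4.8 + 3.3 + 3.1 + 4.2 + 3.9 + 5.1 + 3.7 + 2.6 + 5.3 + 2.3) / 10 = 3.8300
LCL_s = B₃·s̄ = 0.185 × 3.8300 = 0.7085

0.709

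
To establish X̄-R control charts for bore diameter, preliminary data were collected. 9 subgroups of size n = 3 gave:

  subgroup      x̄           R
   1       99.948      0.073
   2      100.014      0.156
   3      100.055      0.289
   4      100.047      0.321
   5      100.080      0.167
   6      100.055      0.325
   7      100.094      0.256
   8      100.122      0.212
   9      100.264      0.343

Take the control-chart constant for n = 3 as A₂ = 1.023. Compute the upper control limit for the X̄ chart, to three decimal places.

X̄̄ = (99.948 + 100.014 + 100.055 + 100.047 + 100.080 + 100.055 + 100.094 + 100.122 + 100.264) / 9 = 900.6790 / 9 = 100.0754
R̄ = (0.073 + 0.156 + 0.289 + 0.321 + 0.167 + 0.325 + 0.256 + 0.212 + 0.343) / 9 = 2.1420 / 9 = 0.2380
UCL = X̄̄ + A₂·R̄ = 100.0754 + 1.023 × 0.2380 = 100.3189

100.319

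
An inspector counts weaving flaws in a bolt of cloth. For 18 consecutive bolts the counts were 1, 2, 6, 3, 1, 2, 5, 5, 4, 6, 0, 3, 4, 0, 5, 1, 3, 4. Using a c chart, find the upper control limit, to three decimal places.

c̄ = (1 + 2 + 6 + 3 + 1 + 2 + 5 + 5 + 4 + 6 + 0 + 3 + 4 + 0 + 5 + 1 + 3 + 4) / 18 = 55 / 18 = 3.0556
UCL = c̄ + 3√c̄ = 3.0556 + 3 × √3.0556 = 3.0556 + 3 × 1.7480 = 8.2996

8.300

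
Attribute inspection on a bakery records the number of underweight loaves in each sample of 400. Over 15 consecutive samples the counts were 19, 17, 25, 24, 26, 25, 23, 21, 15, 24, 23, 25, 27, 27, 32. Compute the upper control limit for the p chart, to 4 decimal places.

p̄ = Σdᵢ / (k·n) = 353 / (15 × 400) = 0.05883
UCL = p̄ + 3·√(p̄(1−p̄)/n) = 0.05883 + 3 × √(0.05883×0.94117/400) = 0.05883 + 3 × 0.01177 = 0.09413

0.0941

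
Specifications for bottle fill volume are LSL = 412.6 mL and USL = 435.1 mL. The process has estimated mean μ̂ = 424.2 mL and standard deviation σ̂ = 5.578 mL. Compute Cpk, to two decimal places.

0.65

Cpu = (USL − μ̂) / (3σ̂) = (435.1 − 424.2) / (3 × 5.578) = 0.6514; Cpl = (μ̂ − LSL) / (3σ̂) = (424.2 − 412.6) / (3 × 5.578) = 0.6932; Cpk = min(Cpu, Cpl) = 0.6514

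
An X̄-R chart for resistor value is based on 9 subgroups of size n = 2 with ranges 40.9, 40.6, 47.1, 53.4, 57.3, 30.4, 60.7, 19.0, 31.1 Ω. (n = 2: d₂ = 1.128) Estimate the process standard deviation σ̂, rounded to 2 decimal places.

37.48

R̄ = (40.9 + 40.6 + 47.1 + 53.4 + 57.3 + 30.4 + 60.7 + 19.0 + 31.1) / 9 = 42.2778
σ̂ = R̄ / d₂ = 42.2778 / 1.128 = 37.4803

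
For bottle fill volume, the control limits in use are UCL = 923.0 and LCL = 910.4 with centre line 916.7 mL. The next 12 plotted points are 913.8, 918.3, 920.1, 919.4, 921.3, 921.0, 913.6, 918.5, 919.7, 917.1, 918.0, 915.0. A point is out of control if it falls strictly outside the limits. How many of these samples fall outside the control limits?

0

All 12 points lie within [910.4, 923.0].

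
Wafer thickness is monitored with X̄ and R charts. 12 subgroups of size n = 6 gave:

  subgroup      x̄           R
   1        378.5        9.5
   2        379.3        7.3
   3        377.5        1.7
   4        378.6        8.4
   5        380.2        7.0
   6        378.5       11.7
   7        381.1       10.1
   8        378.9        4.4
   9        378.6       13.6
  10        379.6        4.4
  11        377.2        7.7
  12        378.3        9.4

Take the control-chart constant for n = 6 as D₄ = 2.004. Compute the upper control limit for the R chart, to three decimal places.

R̄ = (9.5 + 7.3 + 1.7 + 8.4 + 7.0 + 11.7 + 10.1 + 4.4 + 13.6 + 4.4 + 7.7 + 9.4) / 12 = 95.2000 / 12 = 7.9333
UCL_R = D₄·R̄ = 2.004 × 7.9333 = 15.8984

15.898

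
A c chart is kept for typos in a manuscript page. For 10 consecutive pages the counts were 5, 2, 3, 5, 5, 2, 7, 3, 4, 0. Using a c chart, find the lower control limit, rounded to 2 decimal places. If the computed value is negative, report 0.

0.00

c̄ = (5 + 2 + 3 + 5 + 5 + 2 + 7 + 3 + 4 + 0) / 10 = 36 / 10 = 3.6000
LCL = c̄ − 3√c̄ = 3.6000 − 3 × 1.8974 = -2.0921 → 0 (cannot be negative)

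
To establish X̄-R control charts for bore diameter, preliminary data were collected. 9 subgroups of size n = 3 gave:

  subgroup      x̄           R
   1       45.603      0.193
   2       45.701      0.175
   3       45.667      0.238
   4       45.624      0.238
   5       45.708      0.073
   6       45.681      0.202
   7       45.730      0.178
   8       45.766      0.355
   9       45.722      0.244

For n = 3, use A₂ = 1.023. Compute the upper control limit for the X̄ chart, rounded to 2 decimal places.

45.90

X̄̄ = (45.603 + 45.701 + 45.667 + 45.624 + 45.708 + 45.681 + 45.730 + 45.766 + 45.722) / 9 = 411.2020 / 9 = 45.6891
R̄ = (0.193 + 0.175 + 0.238 + 0.238 + 0.073 + 0.202 + 0.178 + 0.355 + 0.244) / 9 = 1.8960 / 9 = 0.2107
UCL = X̄̄ + A₂·R̄ = 45.6891 + 1.023 × 0.2107 = 45.9046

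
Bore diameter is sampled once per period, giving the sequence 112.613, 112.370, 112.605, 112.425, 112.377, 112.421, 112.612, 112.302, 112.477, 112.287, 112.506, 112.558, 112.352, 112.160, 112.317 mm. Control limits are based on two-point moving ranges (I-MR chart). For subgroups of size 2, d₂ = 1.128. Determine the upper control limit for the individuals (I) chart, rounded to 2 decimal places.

X̄ = (112.613 + 112.370 + 112.605 + 112.425 + 112.377 + 112.421 + 112.612 + 112.302 + 112.477 + 112.287 + 112.506 + 112.558 + 112.352 + 112.160 + 112.317) / 15 = 112.4255
Moving ranges: 0.243, 0.235, 0.180, 0.048, 0.044, 0.191, 0.310, 0.175, 0.190, 0.219, 0.052, 0.206, 0.192, 0.157; M̄R̄ = 2.4420 / 14 = 0.1744
UCL = X̄ + 3·M̄R̄/d₂ = 112.4255 + 3 × 0.1744 / 1.128 = 112.8894

112.89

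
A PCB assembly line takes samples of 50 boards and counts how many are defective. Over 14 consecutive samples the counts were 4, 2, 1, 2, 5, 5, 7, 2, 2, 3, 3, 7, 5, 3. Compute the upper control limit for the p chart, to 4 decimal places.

0.1831

p̄ = Σdᵢ / (k·n) = 51 / (14 × 50) = 0.07286
UCL = p̄ + 3·√(p̄(1−p̄)/n) = 0.07286 + 3 × √(0.07286×0.92714/50) = 0.07286 + 3 × 0.03676 = 0.18312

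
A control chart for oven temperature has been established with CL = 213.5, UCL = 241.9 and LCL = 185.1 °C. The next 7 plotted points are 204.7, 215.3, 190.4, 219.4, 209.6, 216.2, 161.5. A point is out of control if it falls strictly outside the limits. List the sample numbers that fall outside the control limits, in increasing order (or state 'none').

Compare each point to [185.1, 241.9]: sample 7 = 161.5 < LCL.

7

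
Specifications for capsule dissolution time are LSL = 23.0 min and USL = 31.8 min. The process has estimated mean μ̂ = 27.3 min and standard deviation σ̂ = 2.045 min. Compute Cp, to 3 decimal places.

0.717

Cp = (USL − LSL) / (6σ̂) = (31.8 − 23.0) / (6 × 2.045) = 8.8000 / 12.2700 = 0.7172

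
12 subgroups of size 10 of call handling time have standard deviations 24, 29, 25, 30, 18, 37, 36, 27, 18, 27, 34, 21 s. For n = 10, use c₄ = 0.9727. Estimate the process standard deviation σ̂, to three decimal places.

27.929

s̄ = (24 + 29 + 25 + 30 + 18 + 37 + 36 + 27 + 18 + 27 + 34 + 21) / 12 = 27.1667
σ̂ = s̄ / c₄ = 27.1667 / 0.9727 = 27.9291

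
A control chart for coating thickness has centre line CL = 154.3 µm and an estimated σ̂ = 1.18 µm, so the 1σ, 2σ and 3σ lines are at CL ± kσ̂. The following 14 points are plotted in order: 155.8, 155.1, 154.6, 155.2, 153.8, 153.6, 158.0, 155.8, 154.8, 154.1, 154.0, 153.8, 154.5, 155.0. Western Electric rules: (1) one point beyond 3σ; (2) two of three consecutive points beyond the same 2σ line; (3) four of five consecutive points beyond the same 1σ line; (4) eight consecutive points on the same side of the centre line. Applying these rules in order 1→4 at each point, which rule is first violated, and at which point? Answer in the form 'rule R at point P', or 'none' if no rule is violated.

rule 1 at point 7

Zone of each point (C = within 1σ̂, B = 1σ̂–2σ̂, A = 2σ̂–3σ̂, * = beyond 3σ̂; sign = side of CL): 1:+B, 2:+C, 3:+C, 4:+C, 5:-C, 6:-C, 7:+*, 8:+B, 9:+C, 10:-C, 11:-C, 12:-C, 13:+C, 14:+C
Rule 1 (one point beyond the 3σ limits) is satisfied at point 7.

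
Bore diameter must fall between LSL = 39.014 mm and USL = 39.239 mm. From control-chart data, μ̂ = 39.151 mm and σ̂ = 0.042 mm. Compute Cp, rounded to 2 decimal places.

Cp = (USL − LSL) / (6σ̂) = (39.239 − 39.014) / (6 × 0.042) = 0.2250 / 0.2520 = 0.8929

0.89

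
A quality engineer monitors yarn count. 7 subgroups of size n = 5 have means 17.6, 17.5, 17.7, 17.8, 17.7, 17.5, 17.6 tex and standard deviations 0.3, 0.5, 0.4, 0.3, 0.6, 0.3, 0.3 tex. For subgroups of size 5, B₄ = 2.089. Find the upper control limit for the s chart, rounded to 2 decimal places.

0.81

s̄ = (0.3 + 0.5 + 0.4 + 0.3 + 0.6 + 0.3 + 0.3) / 7 = 0.3857
UCL_s = B₄·s̄ = 2.089 × 0.3857 = 0.8058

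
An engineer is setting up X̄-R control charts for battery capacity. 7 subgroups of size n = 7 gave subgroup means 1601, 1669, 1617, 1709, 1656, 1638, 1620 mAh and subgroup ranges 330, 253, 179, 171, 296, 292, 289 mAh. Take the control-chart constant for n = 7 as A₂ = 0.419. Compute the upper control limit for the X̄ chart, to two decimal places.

X̄̄ = (1601 + 1669 + 1617 + 1709 + 1656 + 1638 + 1620) / 7 = 11510.0000 / 7 = 1644.2857
R̄ = (330 + 253 + 179 + 171 + 296 + 292 + 289) / 7 = 1810.0000 / 7 = 258.5714
UCL = X̄̄ + A₂·R̄ = 1644.2857 + 0.419 × 258.5714 = 1752.6271

1752.63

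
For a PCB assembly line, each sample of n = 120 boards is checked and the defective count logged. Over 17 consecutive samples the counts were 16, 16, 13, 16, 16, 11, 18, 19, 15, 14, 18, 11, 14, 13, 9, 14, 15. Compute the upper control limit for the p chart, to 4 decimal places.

0.2111

p̄ = Σdᵢ / (k·n) = 248 / (17 × 120) = 0.12157
UCL = p̄ + 3·√(p̄(1−p̄)/n) = 0.12157 + 3 × √(0.12157×0.87843/120) = 0.12157 + 3 × 0.02983 = 0.21106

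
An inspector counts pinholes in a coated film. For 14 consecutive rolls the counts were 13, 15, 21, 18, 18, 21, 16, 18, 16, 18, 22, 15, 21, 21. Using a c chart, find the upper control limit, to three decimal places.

30.825

c̄ = (13 + 15 + 21 + 18 + 18 + 21 + 16 + 18 + 16 + 18 + 22 + 15 + 21 + 21) / 14 = 253 / 14 = 18.0714
UCL = c̄ + 3√c̄ = 18.0714 + 3 × √18.0714 = 18.0714 + 3 × 4.2511 = 30.8246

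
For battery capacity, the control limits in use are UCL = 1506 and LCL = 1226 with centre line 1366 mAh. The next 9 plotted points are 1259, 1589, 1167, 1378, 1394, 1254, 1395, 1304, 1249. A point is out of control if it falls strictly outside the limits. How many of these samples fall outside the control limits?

Compare each point to [1226, 1506]: sample 2 = 1589 > UCL; sample 3 = 1167 < LCL.

2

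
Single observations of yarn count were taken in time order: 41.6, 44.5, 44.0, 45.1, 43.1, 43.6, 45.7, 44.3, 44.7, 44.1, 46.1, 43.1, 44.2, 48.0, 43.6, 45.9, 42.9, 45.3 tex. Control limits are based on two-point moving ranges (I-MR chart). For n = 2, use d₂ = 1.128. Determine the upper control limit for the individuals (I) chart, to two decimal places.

X̄ = (41.6 + 44.5 + 44.0 + 45.1 + 43.1 + 43.6 + 45.7 + 44.3 + 44.7 + 44.1 + 46.1 + 43.1 + 44.2 + 48.0 + 43.6 + 45.9 + 42.9 + 45.3) / 18 = 44.4333
Moving ranges: 2.9, 0.5, 1.1, 2.0, 0.5, 2.1, 1.4, 0.4, 0.6, 2.0, 3.0, 1.1, 3.8, 4.4, 2.3, 3.0, 2.4; M̄R̄ = 33.5000 / 17 = 1.9706
UCL = X̄ + 3·M̄R̄/d₂ = 44.4333 + 3 × 1.9706 / 1.128 = 49.6743

49.67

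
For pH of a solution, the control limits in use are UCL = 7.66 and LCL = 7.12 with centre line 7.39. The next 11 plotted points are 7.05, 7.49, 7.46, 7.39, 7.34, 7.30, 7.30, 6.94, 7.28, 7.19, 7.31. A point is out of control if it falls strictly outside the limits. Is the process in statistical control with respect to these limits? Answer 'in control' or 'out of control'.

out of control

Compare each point to [7.12, 7.66]: sample 1 = 7.05 < LCL; sample 8 = 6.94 < LCL.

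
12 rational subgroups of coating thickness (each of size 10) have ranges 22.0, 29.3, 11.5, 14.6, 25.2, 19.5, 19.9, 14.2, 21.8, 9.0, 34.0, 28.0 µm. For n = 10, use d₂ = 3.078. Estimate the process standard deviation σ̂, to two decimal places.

R̄ = (22.0 + 29.3 + 11.5 + 14.6 + 25.2 + 19.5 + 19.9 + 14.2 + 21.8 + 9.0 + 34.0 + 28.0) / 12 = 20.7500
σ̂ = R̄ / d₂ = 20.7500 / 3.078 = 6.7414

6.74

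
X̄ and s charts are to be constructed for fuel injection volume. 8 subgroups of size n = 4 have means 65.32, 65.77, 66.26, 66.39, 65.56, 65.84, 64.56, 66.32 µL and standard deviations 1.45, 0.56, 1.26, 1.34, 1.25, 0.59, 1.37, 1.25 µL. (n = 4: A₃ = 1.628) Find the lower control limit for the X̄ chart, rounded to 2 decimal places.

63.91

X̄̄ = (65.32 + 65.77 + 66.26 + 66.39 + 65.56 + 65.84 + 64.56 + 66.32) / 8 = 65.7525
s̄ = (1.45 + 0.56 + 1.26 + 1.34 + 1.25 + 0.59 + 1.37 + 1.25) / 8 = 1.1338
LCL = X̄̄ − A₃·s̄ = 65.7525 − 1.628 × 1.1338 = 63.9068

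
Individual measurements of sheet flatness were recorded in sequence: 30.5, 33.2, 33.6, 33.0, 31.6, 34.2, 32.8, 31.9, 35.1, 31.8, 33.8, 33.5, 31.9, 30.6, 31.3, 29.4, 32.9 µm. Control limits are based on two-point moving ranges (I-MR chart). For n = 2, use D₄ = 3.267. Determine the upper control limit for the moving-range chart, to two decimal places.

5.68

Moving ranges: 2.7, 0.4, 0.6, 1.4, 2.6, 1.4, 0.9, 3.2, 3.3, 2.0, 0.3, 1.6, 1.3, 0.7, 1.9, 3.5; M̄R̄ = 27.8000 / 16 = 1.7375
UCL_MR = D₄·M̄R̄ = 3.267 × 1.7375 = 5.6764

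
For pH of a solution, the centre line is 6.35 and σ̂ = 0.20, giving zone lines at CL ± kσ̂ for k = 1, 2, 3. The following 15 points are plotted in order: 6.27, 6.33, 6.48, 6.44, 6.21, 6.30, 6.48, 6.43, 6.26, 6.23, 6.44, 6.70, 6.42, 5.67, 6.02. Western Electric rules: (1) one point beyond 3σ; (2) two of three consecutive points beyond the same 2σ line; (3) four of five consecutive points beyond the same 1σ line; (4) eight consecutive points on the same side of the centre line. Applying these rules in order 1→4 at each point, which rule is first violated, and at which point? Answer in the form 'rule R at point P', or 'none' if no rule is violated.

Zone of each point (C = within 1σ̂, B = 1σ̂–2σ̂, A = 2σ̂–3σ̂, * = beyond 3σ̂; sign = side of CL): 1:-C, 2:-C, 3:+C, 4:+C, 5:-C, 6:-C, 7:+C, 8:+C, 9:-C, 10:-C, 11:+C, 12:+B, 13:+C, 14:-*, 15:-B
Rule 1 (one point beyond the 3σ limits) is satisfied at point 14.

rule 1 at point 14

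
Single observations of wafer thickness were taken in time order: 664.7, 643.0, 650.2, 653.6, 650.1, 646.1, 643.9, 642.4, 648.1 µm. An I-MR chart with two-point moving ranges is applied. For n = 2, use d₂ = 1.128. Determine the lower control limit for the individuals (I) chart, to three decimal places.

X̄ = (664.7 + 643.0 + 650.2 + 653.6 + 650.1 + 646.1 + 643.9 + 642.4 + 648.1) / 9 = 649.1222
Moving ranges: 21.7, 7.2, 3.4, 3.5, 4.0, 2.2, 1.5, 5.7; M̄R̄ = 49.2000 / 8 = 6.1500
LCL = X̄ − 3·M̄R̄/d₂ = 649.1222 − 3 × 6.1500 / 1.128 = 632.7658

632.766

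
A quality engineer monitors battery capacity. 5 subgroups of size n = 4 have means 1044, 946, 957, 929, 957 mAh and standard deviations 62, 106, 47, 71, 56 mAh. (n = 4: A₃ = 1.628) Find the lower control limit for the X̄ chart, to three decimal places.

855.245

X̄̄ = (1044 + 946 + 957 + 929 + 957) / 5 = 966.6000
s̄ = (62 + 106 + 47 + 71 + 56) / 5 = 68.4000
LCL = X̄̄ − A₃·s̄ = 966.6000 − 1.628 × 68.4000 = 855.2448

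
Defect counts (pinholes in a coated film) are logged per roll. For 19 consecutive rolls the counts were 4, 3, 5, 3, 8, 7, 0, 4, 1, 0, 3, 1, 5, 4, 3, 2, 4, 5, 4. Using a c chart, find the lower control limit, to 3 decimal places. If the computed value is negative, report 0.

c̄ = (4 + 3 + 5 + 3 + 8 + 7 + 0 + 4 + 1 + 0 + 3 + 1 + 5 + 4 + 3 + 2 + 4 + 5 + 4) / 19 = 66 / 19 = 3.4737
LCL = c̄ − 3√c̄ = 3.4737 − 3 × 1.8638 = -2.1177 → 0 (cannot be negative)

0.000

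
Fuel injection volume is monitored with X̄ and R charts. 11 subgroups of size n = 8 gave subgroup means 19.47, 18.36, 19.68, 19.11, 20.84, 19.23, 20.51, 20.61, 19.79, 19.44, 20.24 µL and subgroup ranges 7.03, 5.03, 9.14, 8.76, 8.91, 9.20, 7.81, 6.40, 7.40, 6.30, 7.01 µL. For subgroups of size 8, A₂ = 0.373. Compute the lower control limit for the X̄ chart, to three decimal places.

16.939

X̄̄ = (19.47 + 18.36 + 19.68 + 19.11 + 20.84 + 19.23 + 20.51 + 20.61 + 19.79 + 19.44 + 20.24) / 11 = 217.2800 / 11 = 19.7527
R̄ = (7.03 + 5.03 + 9.14 + 8.76 + 8.91 + 9.20 + 7.81 + 6.40 + 7.40 + 6.30 + 7.01) / 11 = 82.9900 / 11 = 7.5445
LCL = X̄̄ − A₂·R̄ = 19.7527 − 0.373 × 7.5445 = 16.9386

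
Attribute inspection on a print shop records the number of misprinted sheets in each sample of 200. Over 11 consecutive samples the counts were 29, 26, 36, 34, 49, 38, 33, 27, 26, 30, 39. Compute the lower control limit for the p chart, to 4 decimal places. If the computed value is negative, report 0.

0.0877

p̄ = Σdᵢ / (k·n) = 367 / (11 × 200) = 0.16682
LCL = p̄ − 3·√(p̄(1−p̄)/n) = 0.16682 − 3 × 0.02636 = 0.08773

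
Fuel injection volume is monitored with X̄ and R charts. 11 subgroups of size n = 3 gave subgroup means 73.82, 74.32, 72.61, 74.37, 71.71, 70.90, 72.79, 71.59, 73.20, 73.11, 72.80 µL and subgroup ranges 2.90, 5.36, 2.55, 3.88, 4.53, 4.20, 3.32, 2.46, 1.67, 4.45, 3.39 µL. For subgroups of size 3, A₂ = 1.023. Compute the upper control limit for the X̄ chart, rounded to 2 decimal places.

X̄̄ = (73.82 + 74.32 + 72.61 + 74.37 + 71.71 + 70.90 + 72.79 + 71.59 + 73.20 + 73.11 + 72.80) / 11 = 801.2200 / 11 = 72.8382
R̄ = (2.90 + 5.36 + 2.55 + 3.88 + 4.53 + 4.20 + 3.32 + 2.46 + 1.67 + 4.45 + 3.39) / 11 = 38.7100 / 11 = 3.5191
UCL = X̄̄ + A₂·R̄ = 72.8382 + 1.023 × 3.5191 = 76.4382

76.44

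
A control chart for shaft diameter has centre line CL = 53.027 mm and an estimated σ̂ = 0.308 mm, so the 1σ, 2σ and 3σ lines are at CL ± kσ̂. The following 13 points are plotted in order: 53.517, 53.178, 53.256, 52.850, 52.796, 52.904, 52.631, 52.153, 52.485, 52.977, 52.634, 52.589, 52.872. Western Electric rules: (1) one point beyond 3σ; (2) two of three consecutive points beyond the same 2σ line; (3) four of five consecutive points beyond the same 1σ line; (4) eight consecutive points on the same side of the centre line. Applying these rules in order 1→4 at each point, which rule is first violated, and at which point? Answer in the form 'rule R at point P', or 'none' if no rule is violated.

Zone of each point (C = within 1σ̂, B = 1σ̂–2σ̂, A = 2σ̂–3σ̂, * = beyond 3σ̂; sign = side of CL): 1:+B, 2:+C, 3:+C, 4:-C, 5:-C, 6:-C, 7:-B, 8:-A, 9:-B, 10:-C, 11:-B, 12:-B, 13:-C
Rule 3 (four of five consecutive points beyond the same 1σ limit) is satisfied at point 11.

rule 3 at point 11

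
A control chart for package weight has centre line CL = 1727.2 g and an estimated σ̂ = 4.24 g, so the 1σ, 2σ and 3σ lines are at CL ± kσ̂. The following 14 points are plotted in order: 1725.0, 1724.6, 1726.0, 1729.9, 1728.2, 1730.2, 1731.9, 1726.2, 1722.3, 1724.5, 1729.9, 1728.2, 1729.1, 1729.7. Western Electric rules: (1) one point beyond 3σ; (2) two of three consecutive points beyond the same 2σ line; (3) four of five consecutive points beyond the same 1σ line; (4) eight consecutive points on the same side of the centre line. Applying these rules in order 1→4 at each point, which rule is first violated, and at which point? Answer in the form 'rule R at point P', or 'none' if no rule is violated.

Zone of each point (C = within 1σ̂, B = 1σ̂–2σ̂, A = 2σ̂–3σ̂, * = beyond 3σ̂; sign = side of CL): 1:-C, 2:-C, 3:-C, 4:+C, 5:+C, 6:+C, 7:+B, 8:-C, 9:-B, 10:-C, 11:+C, 12:+C, 13:+C, 14:+C
No rule fires across all 14 points.

none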